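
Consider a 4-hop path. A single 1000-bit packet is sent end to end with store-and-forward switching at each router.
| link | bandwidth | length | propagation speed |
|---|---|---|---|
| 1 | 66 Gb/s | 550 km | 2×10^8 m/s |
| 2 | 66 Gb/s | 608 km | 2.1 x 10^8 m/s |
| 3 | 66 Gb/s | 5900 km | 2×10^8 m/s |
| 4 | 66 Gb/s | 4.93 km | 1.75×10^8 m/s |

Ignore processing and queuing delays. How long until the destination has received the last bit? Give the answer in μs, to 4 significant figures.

35170 μs

Transmission delay per hop = L/R = 1000/66000000000 = 0.0151515 μs; 4 hops → 0.0606061 μs.
Propagation delays (d/s per hop): 2750, 2895.24, 29500, 28.1714 μs; sum = 35173.4 μs.
End-to-end = 35170 μs.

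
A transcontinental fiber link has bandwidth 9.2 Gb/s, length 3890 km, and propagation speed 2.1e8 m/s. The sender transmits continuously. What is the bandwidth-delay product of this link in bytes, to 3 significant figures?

Propagation delay = 3890000 / 210000000 = 0.0185238 s.
BDP = R × t_prop = 9200000000 × 0.0185238 = 170419000 bits.
In bytes: 170419000/8 = 21300000 bytes.

21300000 bytes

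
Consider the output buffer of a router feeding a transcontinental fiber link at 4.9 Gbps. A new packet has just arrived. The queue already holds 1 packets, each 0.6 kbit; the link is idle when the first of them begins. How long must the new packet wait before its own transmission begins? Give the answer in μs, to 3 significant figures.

Each queued packet: L/R = 600/4900000000 = 0.122449 μs.
1 queued → 0.122449 μs.
Queuing delay = 0.122 μs.

0.122 μs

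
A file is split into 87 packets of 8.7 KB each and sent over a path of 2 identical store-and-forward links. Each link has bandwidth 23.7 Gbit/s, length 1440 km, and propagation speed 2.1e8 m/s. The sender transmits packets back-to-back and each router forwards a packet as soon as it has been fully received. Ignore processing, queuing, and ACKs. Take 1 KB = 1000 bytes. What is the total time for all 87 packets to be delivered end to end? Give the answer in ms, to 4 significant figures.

Per-hop transmission t_tx = L/R = 69600/23700000000 = 0.00293671 ms.
Per-hop propagation t_prop = 1440000/210000000 = 6.85714 ms.
Pipeline fill: first packet needs 2·t_tx to clear all hops; remaining 86 packets each add one t_tx.
Total = (2+87-1)·t_tx + 2·t_prop = 88·0.00293671 + 2·6.85714 = 13.97 ms.

13.97 ms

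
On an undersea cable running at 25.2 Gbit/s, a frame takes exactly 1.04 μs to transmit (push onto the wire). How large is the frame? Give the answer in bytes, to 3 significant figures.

L = R × t_tx = 25200000000 b/s × 1.04e-06 s = 26208 bits.
In bytes: 26208 / 8 = 3280 bytes.

3280 bytes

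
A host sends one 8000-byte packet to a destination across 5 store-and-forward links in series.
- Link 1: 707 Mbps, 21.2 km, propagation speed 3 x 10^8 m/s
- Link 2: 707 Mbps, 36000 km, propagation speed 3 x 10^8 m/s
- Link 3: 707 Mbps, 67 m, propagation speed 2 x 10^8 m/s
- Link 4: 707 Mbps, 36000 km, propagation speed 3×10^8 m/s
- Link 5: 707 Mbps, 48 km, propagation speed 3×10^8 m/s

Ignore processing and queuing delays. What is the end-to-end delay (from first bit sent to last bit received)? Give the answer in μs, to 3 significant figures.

241000 μs

L = 8000 × 8 = 64000 bits.
Transmission delay per hop = L/R = 64000/707000000 = 90.5233 μs; 5 hops → 452.617 μs.
Propagation delays (d/s per hop): 70.6667, 120000, 0.335, 120000, 160 μs; sum = 240231 μs.
End-to-end = 241000 μs.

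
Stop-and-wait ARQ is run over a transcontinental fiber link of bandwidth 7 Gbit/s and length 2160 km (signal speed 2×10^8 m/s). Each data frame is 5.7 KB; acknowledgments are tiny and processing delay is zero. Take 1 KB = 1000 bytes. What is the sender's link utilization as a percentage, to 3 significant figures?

0.0301 %

t_tx = L/R = 45600/7000000000 = 6.51429e-06 s.
t_prop = 2160000/200000000 = 0.0108 s; RTT = 0.0216 s.
Cycle = t_tx + RTT = 0.0216065 s.
Utilization = t_tx / cycle = 6.51429e-06/0.0216065 = 0.0301 %.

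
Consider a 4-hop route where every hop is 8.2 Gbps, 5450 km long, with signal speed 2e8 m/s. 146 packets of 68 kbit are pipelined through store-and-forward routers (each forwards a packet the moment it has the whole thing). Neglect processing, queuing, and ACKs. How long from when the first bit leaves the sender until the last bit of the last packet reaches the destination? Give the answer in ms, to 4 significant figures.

110.2 ms

Per-hop transmission t_tx = L/R = 68000/8.2e+09 = 0.00829268 ms.
Per-hop propagation t_prop = 5450000/200000000 = 27.25 ms.
Pipeline fill: first packet needs 4·t_tx to clear all hops; remaining 145 packets each add one t_tx.
Total = (4+146-1)·t_tx + 4·t_prop = 149·0.00829268 + 4·27.25 = 110.2 ms.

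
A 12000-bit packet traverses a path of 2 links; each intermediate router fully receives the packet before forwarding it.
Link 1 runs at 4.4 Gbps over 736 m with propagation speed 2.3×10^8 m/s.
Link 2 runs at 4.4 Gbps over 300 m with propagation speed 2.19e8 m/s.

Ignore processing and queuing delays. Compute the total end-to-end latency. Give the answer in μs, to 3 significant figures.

10.0 μs

Transmission delay per hop = L/R = 12000/4400000000 = 2.72727 μs; 2 hops → 5.45455 μs.
Propagation delays (d/s per hop): 3.2, 1.36986 μs; sum = 4.56986 μs.
End-to-end = 10.0 μs.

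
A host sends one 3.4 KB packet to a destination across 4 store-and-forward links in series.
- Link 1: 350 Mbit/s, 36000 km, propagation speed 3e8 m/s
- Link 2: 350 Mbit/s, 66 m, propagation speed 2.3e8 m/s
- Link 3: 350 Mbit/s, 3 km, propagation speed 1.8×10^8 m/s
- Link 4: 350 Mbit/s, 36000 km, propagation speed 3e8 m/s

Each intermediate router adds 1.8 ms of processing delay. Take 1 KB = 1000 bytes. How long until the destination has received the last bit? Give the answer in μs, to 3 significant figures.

246000 μs

L = 27200 bits.
Transmission delay per hop = L/R = 27200/350000000 = 77.7143 μs; 4 hops → 310.857 μs.
Propagation delays (d/s per hop): 120000, 0.286957, 16.6667, 120000 μs; sum = 240017 μs.
Processing at 3 router(s): 3 × 1.8 ms = 5400 μs.
End-to-end = 246000 μs.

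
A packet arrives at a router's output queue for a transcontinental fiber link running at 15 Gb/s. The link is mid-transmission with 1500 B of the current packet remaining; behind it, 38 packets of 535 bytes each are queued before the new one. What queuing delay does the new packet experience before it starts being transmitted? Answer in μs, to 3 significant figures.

11.6 μs

Each queued packet: L/R = 4280/15000000000 = 0.285333 μs.
38 queued → 10.8427 μs.
Plus remaining 12000 bits of current packet: 0.8 μs.
Queuing delay = 11.6 μs.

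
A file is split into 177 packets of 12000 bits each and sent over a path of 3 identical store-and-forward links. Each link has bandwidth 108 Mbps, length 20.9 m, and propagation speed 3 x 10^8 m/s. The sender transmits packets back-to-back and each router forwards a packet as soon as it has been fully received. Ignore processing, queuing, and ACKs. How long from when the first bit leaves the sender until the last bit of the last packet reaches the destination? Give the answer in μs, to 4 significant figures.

19890 μs

Per-hop transmission t_tx = L/R = 12000/108000000 = 111.111 μs.
Per-hop propagation t_prop = 20.9/300000000 = 0.0696667 μs.
Pipeline fill: first packet needs 3·t_tx to clear all hops; remaining 176 packets each add one t_tx.
Total = (3+177-1)·t_tx + 3·t_prop = 179·111.111 + 3·0.0696667 = 19890 μs.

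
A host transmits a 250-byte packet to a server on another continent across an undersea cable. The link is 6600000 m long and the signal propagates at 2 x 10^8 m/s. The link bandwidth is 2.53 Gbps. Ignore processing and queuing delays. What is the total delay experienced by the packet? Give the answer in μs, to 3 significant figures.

33000 μs

L = 250 × 8 = 2000 bits.
Transmission delay = L/R = 2000 / 2530000000 = 0.790514 μs.
Propagation delay = d/s = 6600000 m / 200000000 m/s = 33000 μs.
Total = 33000 μs.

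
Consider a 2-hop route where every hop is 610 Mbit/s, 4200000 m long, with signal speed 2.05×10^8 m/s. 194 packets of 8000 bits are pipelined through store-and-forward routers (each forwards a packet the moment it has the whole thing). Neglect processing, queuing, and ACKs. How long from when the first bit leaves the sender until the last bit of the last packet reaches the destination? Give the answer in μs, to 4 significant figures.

43530 μs

Per-hop transmission t_tx = L/R = 8000/610000000 = 13.1148 μs.
Per-hop propagation t_prop = 4200000/2.05e+08 = 20487.8 μs.
Pipeline fill: first packet needs 2·t_tx to clear all hops; remaining 193 packets each add one t_tx.
Total = (2+194-1)·t_tx + 2·t_prop = 195·13.1148 + 2·20487.8 = 43530 μs.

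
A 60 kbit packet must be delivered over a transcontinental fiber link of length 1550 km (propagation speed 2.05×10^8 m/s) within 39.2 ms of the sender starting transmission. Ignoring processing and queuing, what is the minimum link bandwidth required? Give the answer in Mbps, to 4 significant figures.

1.896 Mbps

Propagation delay = 1550000 / 2.05e+08 = 7.56098 ms.
Transmission budget = 39.2 − 7.56098 = 31.639 ms.
R ≥ L / t_tx = 60000 bits / 0.031639 s = 1.896 Mbps.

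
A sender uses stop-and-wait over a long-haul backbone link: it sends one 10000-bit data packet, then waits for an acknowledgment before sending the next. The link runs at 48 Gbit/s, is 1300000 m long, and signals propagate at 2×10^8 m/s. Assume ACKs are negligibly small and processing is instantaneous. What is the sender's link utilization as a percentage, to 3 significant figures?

t_tx = L/R = 10000/48000000000 = 2.08333e-07 s.
t_prop = 1300000/200000000 = 0.0065 s; RTT = 0.013 s.
Cycle = t_tx + RTT = 0.0130002 s.
Utilization = t_tx / cycle = 2.08333e-07/0.0130002 = 0.00160 %.

0.00160 %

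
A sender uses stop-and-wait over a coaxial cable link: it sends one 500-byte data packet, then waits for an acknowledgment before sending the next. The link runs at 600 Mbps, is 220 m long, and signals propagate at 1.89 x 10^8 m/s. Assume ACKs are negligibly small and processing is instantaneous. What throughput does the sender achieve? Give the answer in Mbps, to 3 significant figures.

t_tx = L/R = 4000/600000000 = 6.66667e-06 s.
t_prop = 220/189000000 = 1.16402e-06 s; RTT = 2.32804e-06 s.
Cycle = t_tx + RTT = 8.99471e-06 s.
Throughput = L / cycle = 4000 / 8.99471e-06 = 445 Mbps.

445 Mbps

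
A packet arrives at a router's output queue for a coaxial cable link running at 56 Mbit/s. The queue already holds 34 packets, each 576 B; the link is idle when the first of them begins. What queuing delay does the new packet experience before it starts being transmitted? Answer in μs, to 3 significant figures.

Each queued packet: L/R = 4608/56000000 = 82.2857 μs.
34 queued → 2797.71 μs.
Queuing delay = 2800 μs.

2800 μs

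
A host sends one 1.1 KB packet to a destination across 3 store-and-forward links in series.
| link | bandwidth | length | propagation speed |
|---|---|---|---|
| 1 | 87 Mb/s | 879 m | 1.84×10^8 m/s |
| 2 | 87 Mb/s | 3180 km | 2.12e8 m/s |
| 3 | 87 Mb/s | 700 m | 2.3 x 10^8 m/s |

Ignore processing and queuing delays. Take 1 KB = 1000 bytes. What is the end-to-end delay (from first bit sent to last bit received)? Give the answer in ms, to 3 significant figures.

L = 8800 bits.
Transmission delay per hop = L/R = 8800/87000000 = 0.101149 ms; 3 hops → 0.303448 ms.
Propagation delays (d/s per hop): 0.00477717, 15, 0.00304348 ms; sum = 15.0078 ms.
End-to-end = 15.3 ms.

15.3 ms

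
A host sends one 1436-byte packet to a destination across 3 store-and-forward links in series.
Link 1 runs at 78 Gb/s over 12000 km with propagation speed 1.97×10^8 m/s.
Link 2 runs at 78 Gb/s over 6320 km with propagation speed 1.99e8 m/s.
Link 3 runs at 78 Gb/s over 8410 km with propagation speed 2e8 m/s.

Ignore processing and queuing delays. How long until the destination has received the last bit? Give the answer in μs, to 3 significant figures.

135000 μs

L = 1436 × 8 = 11488 bits.
Transmission delay per hop = L/R = 11488/78000000000 = 0.147282 μs; 3 hops → 0.441846 μs.
Propagation delays (d/s per hop): 60913.7, 31758.8, 42050 μs; sum = 134722 μs.
End-to-end = 135000 μs.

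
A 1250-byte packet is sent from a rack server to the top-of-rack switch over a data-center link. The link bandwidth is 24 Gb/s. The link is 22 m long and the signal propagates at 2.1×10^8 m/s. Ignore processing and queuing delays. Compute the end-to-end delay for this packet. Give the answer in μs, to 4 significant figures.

L = 1250 × 8 = 10000 bits.
Transmission delay = L/R = 10000 / 24000000000 = 0.416667 μs.
Propagation delay = d/s = 22 m / 210000000 m/s = 0.104762 μs.
Total = 0.5214 μs.

0.5214 μs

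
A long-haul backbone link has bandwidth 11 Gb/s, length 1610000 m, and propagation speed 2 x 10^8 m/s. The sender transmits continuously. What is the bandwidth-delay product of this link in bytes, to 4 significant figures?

Propagation delay = 1610000 / 200000000 = 0.00805 s.
BDP = R × t_prop = 11000000000 × 0.00805 = 88550000 bits.
In bytes: 88550000/8 = 11070000 bytes.

11070000 bytes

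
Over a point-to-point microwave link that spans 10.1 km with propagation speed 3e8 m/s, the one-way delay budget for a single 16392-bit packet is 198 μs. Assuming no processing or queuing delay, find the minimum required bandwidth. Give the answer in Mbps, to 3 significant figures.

99.7 Mbps

Propagation delay = 10100 / 300000000 = 33.6667 μs.
Transmission budget = 198 − 33.6667 = 164.333 μs.
R ≥ L / t_tx = 16392 bits / 0.000164333 s = 99.7 Mbps.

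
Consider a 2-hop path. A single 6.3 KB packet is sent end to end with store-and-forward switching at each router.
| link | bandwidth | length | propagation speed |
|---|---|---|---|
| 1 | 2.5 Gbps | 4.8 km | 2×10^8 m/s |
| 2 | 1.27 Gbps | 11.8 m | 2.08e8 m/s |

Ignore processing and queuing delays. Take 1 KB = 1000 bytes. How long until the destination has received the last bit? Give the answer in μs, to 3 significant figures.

L = 50400 bits.
Transmission delays (L/R per hop): 20.16, 39.685 μs; sum = 59.845 μs.
Propagation delays (d/s per hop): 24, 0.0567308 μs; sum = 24.0567 μs.
End-to-end = 83.9 μs.

83.9 μs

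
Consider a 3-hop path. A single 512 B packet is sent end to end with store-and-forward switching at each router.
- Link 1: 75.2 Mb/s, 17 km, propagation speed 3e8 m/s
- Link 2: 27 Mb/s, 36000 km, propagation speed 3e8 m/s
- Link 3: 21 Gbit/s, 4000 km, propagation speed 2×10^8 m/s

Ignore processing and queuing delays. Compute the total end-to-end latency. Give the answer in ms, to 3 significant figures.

140 ms

L = 512 × 8 = 4096 bits.
Transmission delays (L/R per hop): 0.0544681, 0.151704, 0.000195048 ms; sum = 0.206367 ms.
Propagation delays (d/s per hop): 0.0566667, 120, 20 ms; sum = 140.057 ms.
End-to-end = 140 ms.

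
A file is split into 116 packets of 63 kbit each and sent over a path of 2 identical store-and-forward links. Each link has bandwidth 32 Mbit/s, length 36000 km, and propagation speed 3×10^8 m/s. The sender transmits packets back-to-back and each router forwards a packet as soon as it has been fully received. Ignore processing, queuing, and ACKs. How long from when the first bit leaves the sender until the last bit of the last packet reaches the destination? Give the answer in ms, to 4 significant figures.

470.3 ms

Per-hop transmission t_tx = L/R = 63000/32000000 = 1.96875 ms.
Per-hop propagation t_prop = 36000000/300000000 = 120 ms.
Pipeline fill: first packet needs 2·t_tx to clear all hops; remaining 115 packets each add one t_tx.
Total = (2+116-1)·t_tx + 2·t_prop = 117·1.96875 + 2·120 = 470.3 ms.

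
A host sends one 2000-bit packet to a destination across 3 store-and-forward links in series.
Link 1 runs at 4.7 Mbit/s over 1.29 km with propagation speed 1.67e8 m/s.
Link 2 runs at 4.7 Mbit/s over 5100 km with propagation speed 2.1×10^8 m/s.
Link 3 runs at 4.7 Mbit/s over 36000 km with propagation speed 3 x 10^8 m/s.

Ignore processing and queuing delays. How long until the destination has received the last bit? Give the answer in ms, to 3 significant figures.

Transmission delay per hop = L/R = 2000/4700000 = 0.425532 ms; 3 hops → 1.2766 ms.
Propagation delays (d/s per hop): 0.00772455, 24.2857, 120 ms; sum = 144.293 ms.
End-to-end = 146 ms.

146 ms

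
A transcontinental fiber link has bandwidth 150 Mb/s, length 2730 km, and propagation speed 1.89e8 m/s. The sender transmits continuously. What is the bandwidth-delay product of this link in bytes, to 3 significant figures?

Propagation delay = 2730000 / 189000000 = 0.0144444 s.
BDP = R × t_prop = 150000000 × 0.0144444 = 2166670 bits.
In bytes: 2166670/8 = 271000 bytes.

271000 bytes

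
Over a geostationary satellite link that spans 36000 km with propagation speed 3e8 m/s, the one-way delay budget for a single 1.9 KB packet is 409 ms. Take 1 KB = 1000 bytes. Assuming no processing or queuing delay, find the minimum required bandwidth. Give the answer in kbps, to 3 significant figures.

L = 15200 bits.
Propagation delay = 36000000 / 300000000 = 120 ms.
Transmission budget = 409 − 120 = 289 ms.
R ≥ L / t_tx = 15200 bits / 0.289 s = 52.6 kbps.

52.6 kbps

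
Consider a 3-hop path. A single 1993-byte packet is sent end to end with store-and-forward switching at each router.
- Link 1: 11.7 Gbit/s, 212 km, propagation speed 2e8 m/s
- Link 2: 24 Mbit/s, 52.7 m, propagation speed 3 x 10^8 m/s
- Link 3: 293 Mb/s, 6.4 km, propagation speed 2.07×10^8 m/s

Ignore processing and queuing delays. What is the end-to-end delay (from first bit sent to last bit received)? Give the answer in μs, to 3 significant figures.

1810 μs

L = 1993 × 8 = 15944 bits.
Transmission delays (L/R per hop): 1.36274, 664.333, 54.4164 μs; sum = 720.112 μs.
Propagation delays (d/s per hop): 1060, 0.175667, 30.9179 μs; sum = 1091.09 μs.
End-to-end = 1810 μs.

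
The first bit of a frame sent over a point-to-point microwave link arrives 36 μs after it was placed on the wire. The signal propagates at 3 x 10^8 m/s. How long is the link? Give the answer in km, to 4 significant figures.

d = s × t_prop = 300000000 × 3.6e-05 = 10.80 km.

10.80 km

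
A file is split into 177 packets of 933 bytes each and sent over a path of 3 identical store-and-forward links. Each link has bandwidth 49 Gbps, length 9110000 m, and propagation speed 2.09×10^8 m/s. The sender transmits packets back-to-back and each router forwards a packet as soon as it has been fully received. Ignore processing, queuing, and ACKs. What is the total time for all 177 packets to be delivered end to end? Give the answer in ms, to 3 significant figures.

131 ms

Per-hop transmission t_tx = L/R = 7464/49000000000 = 0.000152327 ms.
Per-hop propagation t_prop = 9110000/209000000 = 43.5885 ms.
Pipeline fill: first packet needs 3·t_tx to clear all hops; remaining 176 packets each add one t_tx.
Total = (3+177-1)·t_tx + 3·t_prop = 179·0.000152327 + 3·43.5885 = 131 ms.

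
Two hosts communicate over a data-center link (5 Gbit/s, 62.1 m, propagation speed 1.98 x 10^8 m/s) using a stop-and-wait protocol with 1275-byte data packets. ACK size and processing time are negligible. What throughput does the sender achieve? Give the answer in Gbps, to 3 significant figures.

3.82 Gbps

t_tx = L/R = 10200/5000000000 = 2.04e-06 s.
t_prop = 62.1/198000000 = 3.13636e-07 s; RTT = 6.27273e-07 s.
Cycle = t_tx + RTT = 2.66727e-06 s.
Throughput = L / cycle = 10200 / 2.66727e-06 = 3.82 Gbps.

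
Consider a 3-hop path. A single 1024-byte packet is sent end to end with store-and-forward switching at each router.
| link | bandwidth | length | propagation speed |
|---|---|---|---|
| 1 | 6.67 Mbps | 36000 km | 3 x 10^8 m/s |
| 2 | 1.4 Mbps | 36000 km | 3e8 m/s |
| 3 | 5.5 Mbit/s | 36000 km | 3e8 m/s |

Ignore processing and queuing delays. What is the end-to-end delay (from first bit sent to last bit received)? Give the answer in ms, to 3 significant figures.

L = 1024 × 8 = 8192 bits.
Transmission delays (L/R per hop): 1.22819, 5.85143, 1.48945 ms; sum = 8.56907 ms.
Propagation delays (d/s per hop): 120, 120, 120 ms; sum = 360 ms.
End-to-end = 369 ms.

369 ms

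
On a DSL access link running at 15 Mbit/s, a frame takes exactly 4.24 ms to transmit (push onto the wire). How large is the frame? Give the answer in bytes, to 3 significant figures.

7950 bytes

L = R × t_tx = 15000000 b/s × 0.00424 s = 63600 bits.
In bytes: 63600 / 8 = 7950 bytes.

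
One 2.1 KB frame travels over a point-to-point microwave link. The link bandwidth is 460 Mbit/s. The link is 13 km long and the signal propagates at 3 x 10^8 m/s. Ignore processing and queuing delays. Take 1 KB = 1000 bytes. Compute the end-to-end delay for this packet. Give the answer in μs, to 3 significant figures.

79.9 μs

L = 16800 bits.
Transmission delay = L/R = 16800 / 460000000 = 36.5217 μs.
Propagation delay = d/s = 13000 m / 300000000 m/s = 43.3333 μs.
Total = 79.9 μs.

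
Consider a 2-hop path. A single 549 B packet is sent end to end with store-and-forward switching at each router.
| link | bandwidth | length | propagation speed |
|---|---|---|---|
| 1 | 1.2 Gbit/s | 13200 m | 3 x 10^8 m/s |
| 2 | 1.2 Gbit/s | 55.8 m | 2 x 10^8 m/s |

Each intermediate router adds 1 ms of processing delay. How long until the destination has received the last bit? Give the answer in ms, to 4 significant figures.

L = 549 × 8 = 4392 bits.
Transmission delay per hop = L/R = 4392/1200000000 = 0.00366 ms; 2 hops → 0.00732 ms.
Propagation delays (d/s per hop): 0.044, 0.000279 ms; sum = 0.044279 ms.
Processing at 1 router(s): 1 × 1 ms = 1 ms.
End-to-end = 1.052 ms.

1.052 ms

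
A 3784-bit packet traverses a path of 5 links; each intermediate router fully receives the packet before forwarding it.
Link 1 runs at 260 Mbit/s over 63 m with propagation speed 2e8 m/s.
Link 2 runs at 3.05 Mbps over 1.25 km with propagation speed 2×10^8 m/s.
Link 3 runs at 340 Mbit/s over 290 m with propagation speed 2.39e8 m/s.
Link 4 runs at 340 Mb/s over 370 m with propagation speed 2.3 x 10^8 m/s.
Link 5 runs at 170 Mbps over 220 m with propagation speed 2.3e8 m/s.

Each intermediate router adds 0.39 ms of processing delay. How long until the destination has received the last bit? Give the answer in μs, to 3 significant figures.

Transmission delays (L/R per hop): 14.5538, 1240.66, 11.1294, 11.1294, 22.2588 μs; sum = 1299.73 μs.
Propagation delays (d/s per hop): 0.315, 6.25, 1.21339, 1.6087, 0.956522 μs; sum = 10.3436 μs.
Processing at 4 router(s): 4 × 0.39 ms = 1560 μs.
End-to-end = 2870 μs.

2870 μs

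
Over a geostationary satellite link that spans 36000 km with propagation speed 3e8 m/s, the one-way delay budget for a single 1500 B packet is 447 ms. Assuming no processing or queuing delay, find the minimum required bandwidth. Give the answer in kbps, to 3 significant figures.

36.7 kbps

L = 12000 bits.
Propagation delay = 36000000 / 300000000 = 120 ms.
Transmission budget = 447 − 120 = 327 ms.
R ≥ L / t_tx = 12000 bits / 0.327 s = 36.7 kbps.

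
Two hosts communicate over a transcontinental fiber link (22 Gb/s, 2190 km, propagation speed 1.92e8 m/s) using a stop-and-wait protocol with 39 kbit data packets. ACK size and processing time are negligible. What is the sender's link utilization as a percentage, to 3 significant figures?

0.00777 %

t_tx = L/R = 39000/22000000000 = 1.77273e-06 s.
t_prop = 2190000/192000000 = 0.0114063 s; RTT = 0.0228125 s.
Cycle = t_tx + RTT = 0.0228143 s.
Utilization = t_tx / cycle = 1.77273e-06/0.0228143 = 0.00777 %.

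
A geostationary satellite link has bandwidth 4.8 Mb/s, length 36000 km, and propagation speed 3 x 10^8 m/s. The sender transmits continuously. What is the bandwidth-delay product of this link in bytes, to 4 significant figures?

72000 bytes

Propagation delay = 36000000 / 300000000 = 0.12 s.
BDP = R × t_prop = 4800000 × 0.12 = 576000 bits.
In bytes: 576000/8 = 72000 bytes.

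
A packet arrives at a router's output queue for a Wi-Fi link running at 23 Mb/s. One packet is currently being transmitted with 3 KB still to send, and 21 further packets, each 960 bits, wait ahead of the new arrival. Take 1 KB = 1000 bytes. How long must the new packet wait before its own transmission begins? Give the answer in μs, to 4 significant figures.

1920 μs

Each queued packet: L/R = 960/23000000 = 41.7391 μs.
21 queued → 876.522 μs.
Plus remaining 24000 bits of current packet: 1043.48 μs.
Queuing delay = 1920 μs.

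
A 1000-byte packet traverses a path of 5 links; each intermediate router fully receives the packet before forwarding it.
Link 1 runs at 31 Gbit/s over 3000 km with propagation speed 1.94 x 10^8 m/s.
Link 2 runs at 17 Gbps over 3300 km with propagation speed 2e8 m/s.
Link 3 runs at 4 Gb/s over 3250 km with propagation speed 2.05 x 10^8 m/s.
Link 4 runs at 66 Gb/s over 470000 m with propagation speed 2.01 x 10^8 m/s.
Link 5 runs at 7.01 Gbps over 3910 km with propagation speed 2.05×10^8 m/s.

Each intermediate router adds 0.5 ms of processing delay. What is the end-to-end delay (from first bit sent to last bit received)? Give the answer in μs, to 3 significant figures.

71200 μs

L = 1000 × 8 = 8000 bits.
Transmission delays (L/R per hop): 0.258065, 0.470588, 2, 0.121212, 1.14123 μs; sum = 3.99109 μs.
Propagation delays (d/s per hop): 15463.9, 16500, 15853.7, 2338.31, 19073.2 μs; sum = 69229.1 μs.
Processing at 4 router(s): 4 × 0.5 ms = 2000 μs.
End-to-end = 71200 μs.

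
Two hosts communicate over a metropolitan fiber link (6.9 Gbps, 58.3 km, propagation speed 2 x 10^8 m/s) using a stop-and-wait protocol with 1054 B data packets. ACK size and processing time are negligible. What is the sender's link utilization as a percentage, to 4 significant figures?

0.2092 %

t_tx = L/R = 8432/6900000000 = 1.22203e-06 s.
t_prop = 58300/200000000 = 0.0002915 s; RTT = 0.000583 s.
Cycle = t_tx + RTT = 0.000584222 s.
Utilization = t_tx / cycle = 1.22203e-06/0.000584222 = 0.2092 %.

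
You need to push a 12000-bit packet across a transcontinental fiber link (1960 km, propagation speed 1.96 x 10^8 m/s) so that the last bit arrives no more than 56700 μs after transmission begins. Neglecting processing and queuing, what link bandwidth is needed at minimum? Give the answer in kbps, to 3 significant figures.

Propagation delay = 1960000 / 196000000 = 10000 μs.
Transmission budget = 56700 − 10000 = 46700 μs.
R ≥ L / t_tx = 12000 bits / 0.0467 s = 257 kbps.

257 kbps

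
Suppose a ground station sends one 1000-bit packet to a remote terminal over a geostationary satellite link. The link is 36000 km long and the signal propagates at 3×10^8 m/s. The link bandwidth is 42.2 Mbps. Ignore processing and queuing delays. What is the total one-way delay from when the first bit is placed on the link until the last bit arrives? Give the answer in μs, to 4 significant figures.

120000 μs

Transmission delay = L/R = 1000 / 42200000 = 23.6967 μs.
Propagation delay = d/s = 36000000 m / 300000000 m/s = 120000 μs.
Total = 120000 μs.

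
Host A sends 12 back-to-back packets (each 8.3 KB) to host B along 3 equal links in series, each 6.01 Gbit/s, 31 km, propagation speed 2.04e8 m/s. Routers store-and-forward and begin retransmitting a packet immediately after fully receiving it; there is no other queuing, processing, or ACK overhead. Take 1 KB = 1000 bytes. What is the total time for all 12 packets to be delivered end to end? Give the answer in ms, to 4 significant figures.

0.6106 ms

Per-hop transmission t_tx = L/R = 66400/6010000000 = 0.0110483 ms.
Per-hop propagation t_prop = 31000/204000000 = 0.151961 ms.
Pipeline fill: first packet needs 3·t_tx to clear all hops; remaining 11 packets each add one t_tx.
Total = (3+12-1)·t_tx + 3·t_prop = 14·0.0110483 + 3·0.151961 = 0.6106 ms.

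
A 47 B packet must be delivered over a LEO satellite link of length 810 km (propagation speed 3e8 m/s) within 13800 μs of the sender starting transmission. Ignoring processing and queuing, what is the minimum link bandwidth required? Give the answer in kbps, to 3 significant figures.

33.9 kbps

L = 376 bits.
Propagation delay = 810000 / 300000000 = 2700 μs.
Transmission budget = 13800 − 2700 = 11100 μs.
R ≥ L / t_tx = 376 bits / 0.0111 s = 33.9 kbps.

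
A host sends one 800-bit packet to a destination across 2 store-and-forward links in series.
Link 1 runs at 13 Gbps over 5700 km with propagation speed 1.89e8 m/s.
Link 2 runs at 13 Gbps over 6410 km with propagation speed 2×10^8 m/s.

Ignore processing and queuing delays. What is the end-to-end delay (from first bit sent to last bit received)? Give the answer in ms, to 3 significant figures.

62.2 ms

Transmission delay per hop = L/R = 800/13000000000 = 6.15385e-05 ms; 2 hops → 0.000123077 ms.
Propagation delays (d/s per hop): 30.1587, 32.05 ms; sum = 62.2087 ms.
End-to-end = 62.2 ms.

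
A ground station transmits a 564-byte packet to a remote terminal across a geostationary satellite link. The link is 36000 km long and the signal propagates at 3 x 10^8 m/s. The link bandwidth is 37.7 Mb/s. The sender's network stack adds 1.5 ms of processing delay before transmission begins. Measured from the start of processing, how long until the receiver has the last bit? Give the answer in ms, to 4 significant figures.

121.6 ms

L = 564 × 8 = 4512 bits.
Transmission delay = L/R = 4512 / 37700000 = 0.119682 ms.
Propagation delay = d/s = 36000000 m / 300000000 m/s = 120 ms.
Plus processing delay 1.5 ms = 1.5 ms.
Total = 121.6 ms.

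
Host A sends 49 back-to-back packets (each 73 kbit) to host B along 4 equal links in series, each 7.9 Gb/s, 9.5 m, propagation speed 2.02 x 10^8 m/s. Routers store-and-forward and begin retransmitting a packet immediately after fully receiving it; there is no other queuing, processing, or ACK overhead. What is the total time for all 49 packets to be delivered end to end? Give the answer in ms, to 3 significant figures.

Per-hop transmission t_tx = L/R = 73000/7900000000 = 0.00924051 ms.
Per-hop propagation t_prop = 9.5/202000000 = 4.70297e-05 ms.
Pipeline fill: first packet needs 4·t_tx to clear all hops; remaining 48 packets each add one t_tx.
Total = (4+49-1)·t_tx + 4·t_prop = 52·0.00924051 + 4·4.70297e-05 = 0.481 ms.

0.481 ms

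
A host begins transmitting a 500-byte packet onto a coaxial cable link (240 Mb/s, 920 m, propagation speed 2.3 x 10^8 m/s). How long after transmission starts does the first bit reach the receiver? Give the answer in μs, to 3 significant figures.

4.00 μs

First bit experiences only propagation delay: d/s = 920/2.3e+08 = 4.00 μs.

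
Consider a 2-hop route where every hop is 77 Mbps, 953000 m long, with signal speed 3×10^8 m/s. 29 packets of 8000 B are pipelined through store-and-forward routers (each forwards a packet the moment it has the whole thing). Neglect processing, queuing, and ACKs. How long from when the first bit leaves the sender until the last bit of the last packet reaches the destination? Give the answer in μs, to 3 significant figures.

31300 μs

Per-hop transmission t_tx = L/R = 64000/77000000 = 831.169 μs.
Per-hop propagation t_prop = 953000/300000000 = 3176.67 μs.
Pipeline fill: first packet needs 2·t_tx to clear all hops; remaining 28 packets each add one t_tx.
Total = (2+29-1)·t_tx + 2·t_prop = 30·831.169 + 2·3176.67 = 31300 μs.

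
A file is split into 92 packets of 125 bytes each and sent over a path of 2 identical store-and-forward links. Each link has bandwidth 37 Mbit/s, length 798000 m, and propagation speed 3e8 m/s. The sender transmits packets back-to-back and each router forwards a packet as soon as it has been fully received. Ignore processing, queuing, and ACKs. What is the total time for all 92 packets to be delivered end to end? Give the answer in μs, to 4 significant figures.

Per-hop transmission t_tx = L/R = 1000/37000000 = 27.027 μs.
Per-hop propagation t_prop = 798000/300000000 = 2660 μs.
Pipeline fill: first packet needs 2·t_tx to clear all hops; remaining 91 packets each add one t_tx.
Total = (2+92-1)·t_tx + 2·t_prop = 93·27.027 + 2·2660 = 7834 μs.

7834 μs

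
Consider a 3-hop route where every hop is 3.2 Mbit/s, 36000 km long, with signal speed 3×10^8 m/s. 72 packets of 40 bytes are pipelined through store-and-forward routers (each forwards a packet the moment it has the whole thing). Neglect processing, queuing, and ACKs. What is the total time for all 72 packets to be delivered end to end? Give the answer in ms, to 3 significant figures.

Per-hop transmission t_tx = L/R = 320/3200000 = 0.1 ms.
Per-hop propagation t_prop = 36000000/300000000 = 120 ms.
Pipeline fill: first packet needs 3·t_tx to clear all hops; remaining 71 packets each add one t_tx.
Total = (3+72-1)·t_tx + 3·t_prop = 74·0.1 + 3·120 = 367 ms.

367 ms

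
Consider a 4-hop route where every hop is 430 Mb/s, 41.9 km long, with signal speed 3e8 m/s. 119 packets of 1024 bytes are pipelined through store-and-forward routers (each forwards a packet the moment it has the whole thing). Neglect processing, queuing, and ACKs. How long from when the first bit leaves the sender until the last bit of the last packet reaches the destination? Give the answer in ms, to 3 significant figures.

2.88 ms

Per-hop transmission t_tx = L/R = 8192/430000000 = 0.0190512 ms.
Per-hop propagation t_prop = 41900/300000000 = 0.139667 ms.
Pipeline fill: first packet needs 4·t_tx to clear all hops; remaining 118 packets each add one t_tx.
Total = (4+119-1)·t_tx + 4·t_prop = 122·0.0190512 + 4·0.139667 = 2.88 ms.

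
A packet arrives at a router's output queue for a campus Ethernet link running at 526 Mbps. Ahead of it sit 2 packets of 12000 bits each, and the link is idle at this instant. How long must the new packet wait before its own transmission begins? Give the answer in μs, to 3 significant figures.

45.6 μs

Each queued packet: L/R = 12000/526000000 = 22.8137 μs.
2 queued → 45.6274 μs.
Queuing delay = 45.6 μs.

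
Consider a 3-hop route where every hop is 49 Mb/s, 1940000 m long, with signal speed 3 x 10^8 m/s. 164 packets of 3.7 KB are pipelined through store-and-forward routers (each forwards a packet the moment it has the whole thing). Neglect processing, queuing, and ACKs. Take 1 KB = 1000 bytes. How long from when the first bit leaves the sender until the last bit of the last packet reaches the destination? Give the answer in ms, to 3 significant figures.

120 ms

Per-hop transmission t_tx = L/R = 29600/49000000 = 0.604082 ms.
Per-hop propagation t_prop = 1940000/300000000 = 6.46667 ms.
Pipeline fill: first packet needs 3·t_tx to clear all hops; remaining 163 packets each add one t_tx.
Total = (3+164-1)·t_tx + 3·t_prop = 166·0.604082 + 3·6.46667 = 120 ms.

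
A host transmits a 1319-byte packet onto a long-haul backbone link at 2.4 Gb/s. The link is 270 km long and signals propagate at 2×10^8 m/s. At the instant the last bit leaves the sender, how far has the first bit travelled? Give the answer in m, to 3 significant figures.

t_tx = L/R = 10552/2400000000 = 4.39667e-06 s.
Distance = s × t_tx = 200000000 × 4.39667e-06 = 879 m.

879 m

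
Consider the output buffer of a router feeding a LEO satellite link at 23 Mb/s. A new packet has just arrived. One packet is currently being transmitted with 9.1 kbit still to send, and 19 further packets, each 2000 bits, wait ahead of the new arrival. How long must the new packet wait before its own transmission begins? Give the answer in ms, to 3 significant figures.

2.05 ms

Each queued packet: L/R = 2000/23000000 = 0.0869565 ms.
19 queued → 1.65217 ms.
Plus remaining 9100 bits of current packet: 0.395652 ms.
Queuing delay = 2.05 ms.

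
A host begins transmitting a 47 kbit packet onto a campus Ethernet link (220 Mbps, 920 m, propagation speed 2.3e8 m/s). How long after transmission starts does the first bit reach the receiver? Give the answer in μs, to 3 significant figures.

4.00 μs

First bit experiences only propagation delay: d/s = 920/2.3e+08 = 4.00 μs.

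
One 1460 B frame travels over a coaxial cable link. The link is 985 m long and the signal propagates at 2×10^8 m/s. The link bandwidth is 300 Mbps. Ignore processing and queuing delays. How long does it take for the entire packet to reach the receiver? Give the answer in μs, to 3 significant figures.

43.9 μs

L = 1460 × 8 = 11680 bits.
Transmission delay = L/R = 11680 / 300000000 = 38.9333 μs.
Propagation delay = d/s = 985 m / 200000000 m/s = 4.925 μs.
Total = 43.9 μs.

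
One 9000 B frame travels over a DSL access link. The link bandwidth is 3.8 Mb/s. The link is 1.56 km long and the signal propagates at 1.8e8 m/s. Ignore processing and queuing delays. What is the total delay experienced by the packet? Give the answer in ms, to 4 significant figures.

L = 9000 × 8 = 72000 bits.
Transmission delay = L/R = 72000 / 3800000 = 18.9474 ms.
Propagation delay = d/s = 1560 m / 180000000 m/s = 0.00866667 ms.
Total = 18.96 ms.

18.96 ms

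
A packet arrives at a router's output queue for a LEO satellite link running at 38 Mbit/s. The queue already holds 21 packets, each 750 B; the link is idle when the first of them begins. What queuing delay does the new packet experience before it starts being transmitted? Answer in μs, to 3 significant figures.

Each queued packet: L/R = 6000/38000000 = 157.895 μs.
21 queued → 3315.79 μs.
Queuing delay = 3320 μs.

3320 μs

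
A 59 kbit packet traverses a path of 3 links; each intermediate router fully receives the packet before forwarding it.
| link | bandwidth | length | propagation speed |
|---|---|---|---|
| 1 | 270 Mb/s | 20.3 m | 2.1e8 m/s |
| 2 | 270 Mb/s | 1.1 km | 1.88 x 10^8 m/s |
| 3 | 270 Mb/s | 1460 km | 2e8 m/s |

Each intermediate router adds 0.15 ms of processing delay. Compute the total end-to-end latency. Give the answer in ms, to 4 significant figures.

L = 59000 bits.
Transmission delay per hop = L/R = 59000/270000000 = 0.218519 ms; 3 hops → 0.655556 ms.
Propagation delays (d/s per hop): 9.66667e-05, 0.00585106, 7.3 ms; sum = 7.30595 ms.
Processing at 2 router(s): 2 × 0.15 ms = 0.3 ms.
End-to-end = 8.262 ms.

8.262 ms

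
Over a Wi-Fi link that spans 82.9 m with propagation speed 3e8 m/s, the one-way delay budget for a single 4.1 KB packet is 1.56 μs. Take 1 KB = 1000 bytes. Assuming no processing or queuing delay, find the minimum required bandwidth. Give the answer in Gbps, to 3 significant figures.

L = 32800 bits.
Propagation delay = 82.9 / 300000000 = 0.276333 μs.
Transmission budget = 1.56 − 0.276333 = 1.28367 μs.
R ≥ L / t_tx = 32800 bits / 1.28367e-06 s = 25.6 Gbps.

25.6 Gbps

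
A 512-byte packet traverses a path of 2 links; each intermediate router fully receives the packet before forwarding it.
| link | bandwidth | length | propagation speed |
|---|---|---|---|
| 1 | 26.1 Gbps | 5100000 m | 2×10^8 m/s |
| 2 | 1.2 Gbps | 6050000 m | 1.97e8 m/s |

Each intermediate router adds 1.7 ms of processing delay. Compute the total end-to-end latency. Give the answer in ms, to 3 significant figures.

L = 512 × 8 = 4096 bits.
Transmission delays (L/R per hop): 0.000156935, 0.00341333 ms; sum = 0.00357027 ms.
Propagation delays (d/s per hop): 25.5, 30.7107 ms; sum = 56.2107 ms.
Processing at 1 router(s): 1 × 1.7 ms = 1.7 ms.
End-to-end = 57.9 ms.

57.9 ms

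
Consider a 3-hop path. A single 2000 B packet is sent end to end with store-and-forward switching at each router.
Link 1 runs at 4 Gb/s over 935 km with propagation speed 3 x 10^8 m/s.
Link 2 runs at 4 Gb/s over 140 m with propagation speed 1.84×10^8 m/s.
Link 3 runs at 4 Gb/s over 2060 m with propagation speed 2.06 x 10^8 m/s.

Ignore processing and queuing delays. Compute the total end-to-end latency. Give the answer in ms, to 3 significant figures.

L = 2000 × 8 = 16000 bits.
Transmission delay per hop = L/R = 16000/4000000000 = 0.004 ms; 3 hops → 0.012 ms.
Propagation delays (d/s per hop): 3.11667, 0.00076087, 0.01 ms; sum = 3.12743 ms.
End-to-end = 3.14 ms.

3.14 ms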